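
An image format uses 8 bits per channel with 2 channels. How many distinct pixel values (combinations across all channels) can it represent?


Total bits = 8 bits/channel × 2 channels = 16 bits
Distinct pixel values = 2^16
= 65,536 pixel values


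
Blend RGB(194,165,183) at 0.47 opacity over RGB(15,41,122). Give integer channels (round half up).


C = α×F + (1-α)×B, with 1-α = 0.53
R: 0.47×194 + 0.53×15 = 91.18 + 7.95 = 99.13 → 99
G: 0.47×165 + 0.53×41 = 77.55 + 21.73 = 99.28 → 99
B: 0.47×183 + 0.53×122 = 86.01 + 64.66 = 150.67 → 151
= RGB(99, 99, 151)


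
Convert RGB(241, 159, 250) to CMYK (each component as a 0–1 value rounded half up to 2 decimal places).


R'=241/255≈0.9451, G'=159/255≈0.6235, B'=250/255≈0.9804
K = 1 - max(R',G',B') = 1 - 250/255 = 5/255 = 0.01960… → 0.02
(1-R'-K)/(1-K) simplifies to (max-R)/max with max = 250:
C = (250-241)/250 = 9/250 = 0.036 → 0.04
M = (250-159)/250 = 91/250 = 0.364 → 0.36
Y = (250-250)/250 = 0/250 = 0 → 0.00
= CMYK(0.04, 0.36, 0.00, 0.02)


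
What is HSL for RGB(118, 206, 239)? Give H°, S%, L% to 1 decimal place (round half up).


Normalize: R'=118/255≈0.4627, G'=206/255≈0.8078, B'=239/255≈0.9373
Max=239/255, Min=118/255, Δ=Max-Min=121/255
L = (Max+Min)/2 = (239+118)/510 = 357/510 = 0.7 → L = 70.0%
L > 0.5 → S = Δ/(2-Max-Min) = 121/(510-239-118) = 121/153 = 0.79084… → S = 79.1%
(the 1/255 factors cancel in S and H, so raw channel differences can be used)
Max is B' → H = 60 × ((R-G)/Δ + 4) = 60 × ((118-206)/121 + 4)
  -88/121 + 4 = -0.7272… + 4 = 3.2727…
  H = 60 × 3.2727… = 196.363…° → H = 196.4°
= HSL(196.4°, 79.1%, 70.0%)


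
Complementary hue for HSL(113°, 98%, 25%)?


Complement = opposite side of color wheel = hue + 180°
H' = (113 + 180) mod 360 = 293°
S and L unchanged.
= HSL(293°, 98%, 25%)


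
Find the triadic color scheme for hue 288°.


Triadic: equally spaced at 120° intervals
H1 = 288°
H2 = (288 + 120) mod 360 = 48°
H3 = (288 + 240) mod 360 = 168°
Triadic = 288°, 48°, 168°


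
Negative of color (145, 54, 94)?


Invert: (255-R, 255-G, 255-B)
R: 255-145 = 110
G: 255-54 = 201
B: 255-94 = 161
= RGB(110, 201, 161)


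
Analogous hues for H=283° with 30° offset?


Base hue: 283°
Left analog: (283 - 30) mod 360 = 253°
Right analog: (283 + 30) mod 360 = 313°
Analogous hues = 253° and 313°


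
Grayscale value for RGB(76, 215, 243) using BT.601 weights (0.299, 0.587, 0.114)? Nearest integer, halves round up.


Gray = 0.299×R + 0.587×G + 0.114×B
Gray = 0.299×76 + 0.587×215 + 0.114×243
Gray = 22.724 + 126.205 + 27.702
Gray = 176.631 → round half up → 177
Gray = 177


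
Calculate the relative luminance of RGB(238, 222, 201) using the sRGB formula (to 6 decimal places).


Linearize each channel (sRGB transfer function): c = v/255; c_lin = c/12.92 if c ≤ 0.04045, else ((c+0.055)/1.055)^2.4
  R: 238/255 ≈ 0.933333 > 0.04045 → ((0.933333+0.055)/1.055)^2.4 ≈ 0.854993
  G: 222/255 ≈ 0.870588 > 0.04045 → ((0.870588+0.055)/1.055)^2.4 ≈ 0.730461
  B: 201/255 ≈ 0.788235 > 0.04045 → ((0.788235+0.055)/1.055)^2.4 ≈ 0.584078
R_lin = 0.854993, G_lin = 0.730461, B_lin = 0.584078
L = 0.2126×R + 0.7152×G + 0.0722×B
L = 0.2126×0.854993 + 0.7152×0.730461 + 0.0722×0.584078
L ≈ 0.746367


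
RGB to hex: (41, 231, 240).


R = 41 → 29 (hex)
G = 231 → E7 (hex)
B = 240 → F0 (hex)
Hex = #29E7F0


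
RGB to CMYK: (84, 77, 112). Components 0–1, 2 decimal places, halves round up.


R'=84/255≈0.3294, G'=77/255≈0.3020, B'=112/255≈0.4392
K = 1 - max(R',G',B') = 1 - 112/255 = 143/255 = 0.56078… → 0.56
(1-R'-K)/(1-K) simplifies to (max-R)/max with max = 112:
C = (112-84)/112 = 28/112 = 0.25 → 0.25
M = (112-77)/112 = 35/112 = 0.3125 → 0.31
Y = (112-112)/112 = 0/112 = 0 → 0.00
= CMYK(0.25, 0.31, 0.00, 0.56)


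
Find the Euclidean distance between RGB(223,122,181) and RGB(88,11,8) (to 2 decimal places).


d = √[(R₁-R₂)² + (G₁-G₂)² + (B₁-B₂)²]
d = √[(223-88)² + (122-11)² + (181-8)²]
d = √[18225 + 12321 + 29929]
d = √60475
d ≈ 245.92


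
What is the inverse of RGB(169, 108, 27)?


Invert: (255-R, 255-G, 255-B)
R: 255-169 = 86
G: 255-108 = 147
B: 255-27 = 228
= RGB(86, 147, 228)


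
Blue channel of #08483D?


Color: #08483D
R = 08 = 8
G = 48 = 72
B = 3D = 61
Blue = 61


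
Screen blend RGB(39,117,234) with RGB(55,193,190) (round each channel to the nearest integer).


Screen: C = 255 - (255-A)×(255-B)/255, rounded to nearest integer
R: 255 - (255-39)×(255-55)/255 = 255 - 43200/255 ≈ 255 - 169.412 = 85.588 → 86
G: 255 - (255-117)×(255-193)/255 = 255 - 8556/255 ≈ 255 - 33.553 = 221.447 → 221
B: 255 - (255-234)×(255-190)/255 = 255 - 1365/255 ≈ 255 - 5.353 = 249.647 → 250
= RGB(86, 221, 250)


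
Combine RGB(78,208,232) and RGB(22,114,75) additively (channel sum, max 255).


Additive: each channel = min(255, C₁+C₂)
R: 78+22 = 100 → 100
G: 208+114 = 322 → 255
B: 232+75 = 307 → 255
= RGB(100, 255, 255)


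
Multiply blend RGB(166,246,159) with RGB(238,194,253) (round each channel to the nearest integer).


Multiply: C = A×B/255, rounded to nearest integer
R: 166×238/255 = 39508/255 ≈ 154.933 → 155
G: 246×194/255 = 47724/255 ≈ 187.153 → 187
B: 159×253/255 = 40227/255 ≈ 157.753 → 158
= RGB(155, 187, 158)


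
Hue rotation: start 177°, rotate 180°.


New hue = (H + rotation) mod 360
New hue = (177 + 180) mod 360
= 357 mod 360
= 357°


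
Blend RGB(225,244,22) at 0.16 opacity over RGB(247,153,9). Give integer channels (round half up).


C = α×F + (1-α)×B, with 1-α = 0.84
R: 0.16×225 + 0.84×247 = 36.00 + 207.48 = 243.48 → 243
G: 0.16×244 + 0.84×153 = 39.04 + 128.52 = 167.56 → 168
B: 0.16×22 + 0.84×9 = 3.52 + 7.56 = 11.08 → 11
= RGB(243, 168, 11)


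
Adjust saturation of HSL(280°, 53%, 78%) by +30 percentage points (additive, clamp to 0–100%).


Original S = 53%
Adjustment = +30 percentage points
New S = 53 + (30) = 83
Clamp to [0, 100] → 83
= HSL(280°, 83%, 78%)


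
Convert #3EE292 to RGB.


3E → 62 (R)
E2 → 226 (G)
92 → 146 (B)
= RGB(62, 226, 146)


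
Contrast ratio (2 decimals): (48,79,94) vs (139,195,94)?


Linearize each sRGB channel c=v/255: c/12.92 if c ≤ 0.04045 else ((c+0.055)/1.055)^2.4
L = 0.2126×R_lin + 0.7152×G_lin + 0.0722×B_lin
Color 1 (48,79,94):
  R=48: 48/255≈0.1882 > 0.04045 → ((0.1882+0.055)/1.055)^2.4 ≈ 0.02956
  G=79: 79/255≈0.3098 > 0.04045 → ((0.3098+0.055)/1.055)^2.4 ≈ 0.07819
  B=94: 94/255≈0.3686 > 0.04045 → ((0.3686+0.055)/1.055)^2.4 ≈ 0.11193
  L1 = 0.2126×0.02956 + 0.7152×0.07819 + 0.0722×0.11193 ≈ 0.07028
Color 2 (139,195,94):
  R=139: 139/255≈0.5451 > 0.04045 → ((0.5451+0.055)/1.055)^2.4 ≈ 0.25818
  G=195: 195/255≈0.7647 > 0.04045 → ((0.7647+0.055)/1.055)^2.4 ≈ 0.54572
  B=94: 94/255≈0.3686 > 0.04045 → ((0.3686+0.055)/1.055)^2.4 ≈ 0.11193
  L2 = 0.2126×0.25818 + 0.7152×0.54572 + 0.0722×0.11193 ≈ 0.45327
Lighter = 0.45327, Darker = 0.07028
Ratio = (L_lighter + 0.05) / (L_darker + 0.05)
Ratio = (0.45327 + 0.05) / (0.07028 + 0.05) = 0.50327 / 0.12028 ≈ 4.1840
Ratio ≈ 4.18:1


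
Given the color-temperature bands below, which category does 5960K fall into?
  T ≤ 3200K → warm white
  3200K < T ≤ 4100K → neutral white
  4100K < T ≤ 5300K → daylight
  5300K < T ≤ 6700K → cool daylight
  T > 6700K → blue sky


Temperature: 5960K
5300K < 5960K ≤ 6700K → cool daylight
Classification: cool daylight


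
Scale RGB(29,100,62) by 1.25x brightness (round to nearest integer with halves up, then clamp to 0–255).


Multiply each channel by 1.25, round half up, clamp to [0, 255]
R: 29×1.25 = 36.25 → round → 36
G: 100×1.25 = 125
B: 62×1.25 = 77.5 → round → 78
= RGB(36, 125, 78)


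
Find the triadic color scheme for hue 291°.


Triadic: equally spaced at 120° intervals
H1 = 291°
H2 = (291 + 120) mod 360 = 51°
H3 = (291 + 240) mod 360 = 171°
Triadic = 291°, 51°, 171°


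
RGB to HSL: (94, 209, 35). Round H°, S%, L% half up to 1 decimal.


Normalize: R'=94/255≈0.3686, G'=209/255≈0.8196, B'=35/255≈0.1373
Max=209/255, Min=35/255, Δ=Max-Min=174/255
L = (Max+Min)/2 = (209+35)/510 = 244/510 = 0.47843… → L = 47.8%
L ≤ 0.5 → S = Δ/(Max+Min) = 174/(209+35) = 174/244 = 0.71311… → S = 71.3%
(the 1/255 factors cancel in S and H, so raw channel differences can be used)
Max is G' → H = 60 × ((B-R)/Δ + 2) = 60 × ((35-94)/174 + 2)
  -59/174 + 2 = -0.3390… + 2 = 1.6609…
  H = 60 × 1.6609… = 99.655…° → H = 99.7°
= HSL(99.7°, 71.3%, 47.8%)


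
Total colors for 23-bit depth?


Colors = 2^bits = 2^23
= 8,388,608 colors


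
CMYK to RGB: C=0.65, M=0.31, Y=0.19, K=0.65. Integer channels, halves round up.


R = 255 × (1-C) × (1-K) = 255 × 0.35 × 0.35 = 31.2375 → 31
G = 255 × (1-M) × (1-K) = 255 × 0.69 × 0.35 = 61.5825 → 62
B = 255 × (1-Y) × (1-K) = 255 × 0.81 × 0.35 = 72.2925 → 72
= RGB(31, 62, 72)


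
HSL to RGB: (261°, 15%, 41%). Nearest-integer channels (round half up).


H=261°, S=0.15, L=0.41
C = (1-|2L-1|)×S = (1-|-0.18|)×0.15 = 0.123
H' = H/60 = 261/60 ≈ 4.3500; X = C×(1-|H' mod 2 - 1|) = 0.04305
m = L - C/2 = 0.41 - 0.0615 = 0.3485
Sector ⌊H'⌋ = 4 → (R',G',B') = (0.04305, 0.0, 0.123)
RGB = ((R'+m)×255, (G'+m)×255, (B'+m)×255) = (99.84525, 88.8675, 120.2325)
Round half up → RGB(100, 89, 120)


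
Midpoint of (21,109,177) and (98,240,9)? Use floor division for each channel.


Midpoint: each channel = ⌊(C₁+C₂)/2⌋
R: ⌊(21+98)/2⌋ = 59
G: ⌊(109+240)/2⌋ = 174
B: ⌊(177+9)/2⌋ = 93
= RGB(59, 174, 93)


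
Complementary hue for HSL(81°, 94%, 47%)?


Complement = opposite side of color wheel = hue + 180°
H' = (81 + 180) mod 360 = 261°
S and L unchanged.
= HSL(261°, 94%, 47%)


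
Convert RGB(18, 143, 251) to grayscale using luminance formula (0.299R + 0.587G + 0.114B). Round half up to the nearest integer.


Gray = 0.299×R + 0.587×G + 0.114×B
Gray = 0.299×18 + 0.587×143 + 0.114×251
Gray = 5.382 + 83.941 + 28.614
Gray = 117.937 → round half up → 118
Gray = 118


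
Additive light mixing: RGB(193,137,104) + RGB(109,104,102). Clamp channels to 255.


Additive: each channel = min(255, C₁+C₂)
R: 193+109 = 302 → 255
G: 137+104 = 241 → 241
B: 104+102 = 206 → 206
= RGB(255, 241, 206)


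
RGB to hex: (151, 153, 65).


R = 151 → 97 (hex)
G = 153 → 99 (hex)
B = 65 → 41 (hex)
Hex = #979941


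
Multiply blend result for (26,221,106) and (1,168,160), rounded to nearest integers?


Multiply: C = A×B/255, rounded to nearest integer
R: 26×1/255 = 26/255 ≈ 0.102 → 0
G: 221×168/255 = 37128/255 ≈ 145.600 → 146
B: 106×160/255 = 16960/255 ≈ 66.510 → 67
= RGB(0, 146, 67)


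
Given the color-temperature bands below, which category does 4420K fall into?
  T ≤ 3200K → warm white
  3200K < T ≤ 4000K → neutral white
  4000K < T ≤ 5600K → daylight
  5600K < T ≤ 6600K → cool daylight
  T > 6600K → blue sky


Temperature: 4420K
4000K < 4420K ≤ 5600K → daylight
Classification: daylight


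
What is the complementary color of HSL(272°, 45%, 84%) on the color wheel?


Complement = opposite side of color wheel = hue + 180°
H' = (272 + 180) mod 360 = 92°
S and L unchanged.
= HSL(92°, 45%, 84%)


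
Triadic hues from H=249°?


Triadic: equally spaced at 120° intervals
H1 = 249°
H2 = (249 + 120) mod 360 = 9°
H3 = (249 + 240) mod 360 = 129°
Triadic = 249°, 9°, 129°


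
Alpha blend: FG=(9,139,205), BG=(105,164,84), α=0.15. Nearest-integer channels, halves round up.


C = α×F + (1-α)×B, with 1-α = 0.85
R: 0.15×9 + 0.85×105 = 1.35 + 89.25 = 90.60 → 91
G: 0.15×139 + 0.85×164 = 20.85 + 139.40 = 160.25 → 160
B: 0.15×205 + 0.85×84 = 30.75 + 71.40 = 102.15 → 102
= RGB(91, 160, 102)


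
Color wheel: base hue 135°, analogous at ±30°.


Base hue: 135°
Left analog: (135 - 30) mod 360 = 105°
Right analog: (135 + 30) mod 360 = 165°
Analogous hues = 105° and 165°


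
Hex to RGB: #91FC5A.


91 → 145 (R)
FC → 252 (G)
5A → 90 (B)
= RGB(145, 252, 90)


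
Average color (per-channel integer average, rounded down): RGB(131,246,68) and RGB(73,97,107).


Midpoint: each channel = ⌊(C₁+C₂)/2⌋
R: ⌊(131+73)/2⌋ = 102
G: ⌊(246+97)/2⌋ = 171
B: ⌊(68+107)/2⌋ = 87
= RGB(102, 171, 87)


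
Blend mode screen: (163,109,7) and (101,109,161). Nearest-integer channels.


Screen: C = 255 - (255-A)×(255-B)/255, rounded to nearest integer
R: 255 - (255-163)×(255-101)/255 = 255 - 14168/255 ≈ 255 - 55.561 = 199.439 → 199
G: 255 - (255-109)×(255-109)/255 = 255 - 21316/255 ≈ 255 - 83.592 = 171.408 → 171
B: 255 - (255-7)×(255-161)/255 = 255 - 23312/255 ≈ 255 - 91.420 = 163.580 → 164
= RGB(199, 171, 164)


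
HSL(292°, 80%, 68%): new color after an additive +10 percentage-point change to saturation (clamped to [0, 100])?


Original S = 80%
Adjustment = +10 percentage points
New S = 80 + (10) = 90
Clamp to [0, 100] → 90
= HSL(292°, 90%, 68%)


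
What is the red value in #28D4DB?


Color: #28D4DB
R = 28 = 40
G = D4 = 212
B = DB = 219
Red = 40


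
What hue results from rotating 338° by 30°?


New hue = (H + rotation) mod 360
New hue = (338 + 30) mod 360
= 368 mod 360
= 8°


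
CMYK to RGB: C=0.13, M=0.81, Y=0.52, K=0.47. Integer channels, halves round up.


R = 255 × (1-C) × (1-K) = 255 × 0.87 × 0.53 = 117.5805 → 118
G = 255 × (1-M) × (1-K) = 255 × 0.19 × 0.53 = 25.6785 → 26
B = 255 × (1-Y) × (1-K) = 255 × 0.48 × 0.53 = 64.872 → 65
= RGB(118, 26, 65)


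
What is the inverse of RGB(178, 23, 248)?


Invert: (255-R, 255-G, 255-B)
R: 255-178 = 77
G: 255-23 = 232
B: 255-248 = 7
= RGB(77, 232, 7)


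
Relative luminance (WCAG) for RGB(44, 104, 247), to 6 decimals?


Linearize each channel (sRGB transfer function): c = v/255; c_lin = c/12.92 if c ≤ 0.04045, else ((c+0.055)/1.055)^2.4
  R: 44/255 ≈ 0.172549 > 0.04045 → ((0.172549+0.055)/1.055)^2.4 ≈ 0.025187
  G: 104/255 ≈ 0.407843 > 0.04045 → ((0.407843+0.055)/1.055)^2.4 ≈ 0.138432
  B: 247/255 ≈ 0.968627 > 0.04045 → ((0.968627+0.055)/1.055)^2.4 ≈ 0.930111
R_lin = 0.025187, G_lin = 0.138432, B_lin = 0.930111
L = 0.2126×R + 0.7152×G + 0.0722×B
L = 0.2126×0.025187 + 0.7152×0.138432 + 0.0722×0.930111
L ≈ 0.171515


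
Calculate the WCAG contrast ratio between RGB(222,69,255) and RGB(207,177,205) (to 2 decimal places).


Linearize each sRGB channel c=v/255: c/12.92 if c ≤ 0.04045 else ((c+0.055)/1.055)^2.4
L = 0.2126×R_lin + 0.7152×G_lin + 0.0722×B_lin
Color 1 (222,69,255):
  R=222: 222/255≈0.8706 > 0.04045 → ((0.8706+0.055)/1.055)^2.4 ≈ 0.73046
  G=69: 69/255≈0.2706 > 0.04045 → ((0.2706+0.055)/1.055)^2.4 ≈ 0.05951
  B=255: 255/255≈1.0000 > 0.04045 → ((1.0000+0.055)/1.055)^2.4 ≈ 1.00000
  L1 = 0.2126×0.73046 + 0.7152×0.05951 + 0.0722×1.00000 ≈ 0.27006
Color 2 (207,177,205):
  R=207: 207/255≈0.8118 > 0.04045 → ((0.8118+0.055)/1.055)^2.4 ≈ 0.62396
  G=177: 177/255≈0.6941 > 0.04045 → ((0.6941+0.055)/1.055)^2.4 ≈ 0.43966
  B=205: 205/255≈0.8039 > 0.04045 → ((0.8039+0.055)/1.055)^2.4 ≈ 0.61050
  L2 = 0.2126×0.62396 + 0.7152×0.43966 + 0.0722×0.61050 ≈ 0.49117
Lighter = 0.49117, Darker = 0.27006
Ratio = (L_lighter + 0.05) / (L_darker + 0.05)
Ratio = (0.49117 + 0.05) / (0.27006 + 0.05) = 0.54117 / 0.32006 ≈ 1.6909
Ratio ≈ 1.69:1


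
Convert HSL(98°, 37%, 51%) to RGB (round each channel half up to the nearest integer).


H=98°, S=0.37, L=0.51
C = (1-|2L-1|)×S = (1-|0.02|)×0.37 = 0.3626
H' = H/60 = 98/60 ≈ 1.6333; X = C×(1-|H' mod 2 - 1|) ≈ 0.1330
m = L - C/2 = 0.51 - 0.1813 = 0.3287
Sector ⌊H'⌋ = 1 → (R',G',B') = (≈0.1330, 0.3626, 0.0)
RGB = ((R'+m)×255, (G'+m)×255, (B'+m)×255) = (117.7216, 176.2815, 83.8185)
Round half up → RGB(118, 176, 84)


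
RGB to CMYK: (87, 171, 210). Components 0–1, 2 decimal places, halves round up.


R'=87/255≈0.3412, G'=171/255≈0.6706, B'=210/255≈0.8235
K = 1 - max(R',G',B') = 1 - 210/255 = 45/255 = 0.17647… → 0.18
(1-R'-K)/(1-K) simplifies to (max-R)/max with max = 210:
C = (210-87)/210 = 123/210 = 0.58571… → 0.59
M = (210-171)/210 = 39/210 = 0.18571… → 0.19
Y = (210-210)/210 = 0/210 = 0 → 0.00
= CMYK(0.59, 0.19, 0.00, 0.18)


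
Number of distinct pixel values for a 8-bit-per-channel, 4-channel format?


Total bits = 8 bits/channel × 4 channels = 32 bits
Distinct pixel values = 2^32
= 4,294,967,296 pixel values


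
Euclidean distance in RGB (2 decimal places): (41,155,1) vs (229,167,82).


d = √[(R₁-R₂)² + (G₁-G₂)² + (B₁-B₂)²]
d = √[(41-229)² + (155-167)² + (1-82)²]
d = √[35344 + 144 + 6561]
d = √42049
d ≈ 205.06


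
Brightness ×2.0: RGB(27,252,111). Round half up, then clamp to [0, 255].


Multiply each channel by 2.0, round half up, clamp to [0, 255]
R: 27×2.0 = 54
G: 252×2.0 = 504 → clamp → 255
B: 111×2.0 = 222
= RGB(54, 255, 222)


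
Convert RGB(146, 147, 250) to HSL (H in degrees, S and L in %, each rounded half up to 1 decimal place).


Normalize: R'=146/255≈0.5725, G'=147/255≈0.5765, B'=250/255≈0.9804
Max=250/255, Min=146/255, Δ=Max-Min=104/255
L = (Max+Min)/2 = (250+146)/510 = 396/510 = 0.77647… → L = 77.6%
L > 0.5 → S = Δ/(2-Max-Min) = 104/(510-250-146) = 104/114 = 0.91228… → S = 91.2%
(the 1/255 factors cancel in S and H, so raw channel differences can be used)
Max is B' → H = 60 × ((R-G)/Δ + 4) = 60 × ((146-147)/104 + 4)
  -1/104 + 4 = -0.0096… + 4 = 3.9903…
  H = 60 × 3.9903… = 239.423…° → H = 239.4°
= HSL(239.4°, 91.2%, 77.6%)


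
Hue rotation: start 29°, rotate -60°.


New hue = (H + rotation) mod 360
New hue = (29 -60) mod 360
= -31 mod 360
= 329°


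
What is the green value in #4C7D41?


Color: #4C7D41
R = 4C = 76
G = 7D = 125
B = 41 = 65
Green = 125


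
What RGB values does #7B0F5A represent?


7B → 123 (R)
0F → 15 (G)
5A → 90 (B)
= RGB(123, 15, 90)


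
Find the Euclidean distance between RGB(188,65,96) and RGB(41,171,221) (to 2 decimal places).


d = √[(R₁-R₂)² + (G₁-G₂)² + (B₁-B₂)²]
d = √[(188-41)² + (65-171)² + (96-221)²]
d = √[21609 + 11236 + 15625]
d = √48470
d ≈ 220.16


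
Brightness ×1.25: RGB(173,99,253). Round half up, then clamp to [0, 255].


Multiply each channel by 1.25, round half up, clamp to [0, 255]
R: 173×1.25 = 216.25 → round → 216
G: 99×1.25 = 123.75 → round → 124
B: 253×1.25 = 316.25 → round → 316 → clamp → 255
= RGB(216, 124, 255)


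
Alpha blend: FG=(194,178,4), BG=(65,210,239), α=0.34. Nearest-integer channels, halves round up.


C = α×F + (1-α)×B, with 1-α = 0.66
R: 0.34×194 + 0.66×65 = 65.96 + 42.90 = 108.86 → 109
G: 0.34×178 + 0.66×210 = 60.52 + 138.60 = 199.12 → 199
B: 0.34×4 + 0.66×239 = 1.36 + 157.74 = 159.10 → 159
= RGB(109, 199, 159)


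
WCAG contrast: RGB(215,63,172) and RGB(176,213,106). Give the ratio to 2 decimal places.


Linearize each sRGB channel c=v/255: c/12.92 if c ≤ 0.04045 else ((c+0.055)/1.055)^2.4
L = 0.2126×R_lin + 0.7152×G_lin + 0.0722×B_lin
Color 1 (215,63,172):
  R=215: 215/255≈0.8431 > 0.04045 → ((0.8431+0.055)/1.055)^2.4 ≈ 0.67954
  G=63: 63/255≈0.2471 > 0.04045 → ((0.2471+0.055)/1.055)^2.4 ≈ 0.04971
  B=172: 172/255≈0.6745 > 0.04045 → ((0.6745+0.055)/1.055)^2.4 ≈ 0.41254
  L1 = 0.2126×0.67954 + 0.7152×0.04971 + 0.0722×0.41254 ≈ 0.20981
Color 2 (176,213,106):
  R=176: 176/255≈0.6902 > 0.04045 → ((0.6902+0.055)/1.055)^2.4 ≈ 0.43415
  G=213: 213/255≈0.8353 > 0.04045 → ((0.8353+0.055)/1.055)^2.4 ≈ 0.66539
  B=106: 106/255≈0.4157 > 0.04045 → ((0.4157+0.055)/1.055)^2.4 ≈ 0.14413
  L2 = 0.2126×0.43415 + 0.7152×0.66539 + 0.0722×0.14413 ≈ 0.57859
Lighter = 0.57859, Darker = 0.20981
Ratio = (L_lighter + 0.05) / (L_darker + 0.05)
Ratio = (0.57859 + 0.05) / (0.20981 + 0.05) = 0.62859 / 0.25981 ≈ 2.4195
Ratio ≈ 2.42:1


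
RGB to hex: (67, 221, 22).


R = 67 → 43 (hex)
G = 221 → DD (hex)
B = 22 → 16 (hex)
Hex = #43DD16


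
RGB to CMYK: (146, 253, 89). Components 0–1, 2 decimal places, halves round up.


R'=146/255≈0.5725, G'=253/255≈0.9922, B'=89/255≈0.3490
K = 1 - max(R',G',B') = 1 - 253/255 = 2/255 = 0.00784… → 0.01
(1-R'-K)/(1-K) simplifies to (max-R)/max with max = 253:
C = (253-146)/253 = 107/253 = 0.42292… → 0.42
M = (253-253)/253 = 0/253 = 0 → 0.00
Y = (253-89)/253 = 164/253 = 0.64822… → 0.65
= CMYK(0.42, 0.00, 0.65, 0.01)


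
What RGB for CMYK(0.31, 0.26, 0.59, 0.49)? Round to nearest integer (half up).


R = 255 × (1-C) × (1-K) = 255 × 0.69 × 0.51 = 89.7345 → 90
G = 255 × (1-M) × (1-K) = 255 × 0.74 × 0.51 = 96.237 → 96
B = 255 × (1-Y) × (1-K) = 255 × 0.41 × 0.51 = 53.3205 → 53
= RGB(90, 96, 53)


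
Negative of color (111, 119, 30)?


Invert: (255-R, 255-G, 255-B)
R: 255-111 = 144
G: 255-119 = 136
B: 255-30 = 225
= RGB(144, 136, 225)


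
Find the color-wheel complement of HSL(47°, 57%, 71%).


Complement = opposite side of color wheel = hue + 180°
H' = (47 + 180) mod 360 = 227°
S and L unchanged.
= HSL(227°, 57%, 71%)


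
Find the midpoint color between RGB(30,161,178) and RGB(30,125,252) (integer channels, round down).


Midpoint: each channel = ⌊(C₁+C₂)/2⌋
R: ⌊(30+30)/2⌋ = 30
G: ⌊(161+125)/2⌋ = 143
B: ⌊(178+252)/2⌋ = 215
= RGB(30, 143, 215)


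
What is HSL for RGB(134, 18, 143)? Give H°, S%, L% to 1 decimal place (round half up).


Normalize: R'=134/255≈0.5255, G'=18/255≈0.0706, B'=143/255≈0.5608
Max=143/255, Min=18/255, Δ=Max-Min=125/255
L = (Max+Min)/2 = (143+18)/510 = 161/510 = 0.31568… → L = 31.6%
L ≤ 0.5 → S = Δ/(Max+Min) = 125/(143+18) = 125/161 = 0.77639… → S = 77.6%
(the 1/255 factors cancel in S and H, so raw channel differences can be used)
Max is B' → H = 60 × ((R-G)/Δ + 4) = 60 × ((134-18)/125 + 4)
  116/125 + 4 = 0.928 + 4 = 4.928
  H = 60 × 4.928 = 295.68° → H = 295.7°
= HSL(295.7°, 77.6%, 31.6%)


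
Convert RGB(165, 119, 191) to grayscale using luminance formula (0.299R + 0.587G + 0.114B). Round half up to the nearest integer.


Gray = 0.299×R + 0.587×G + 0.114×B
Gray = 0.299×165 + 0.587×119 + 0.114×191
Gray = 49.335 + 69.853 + 21.774
Gray = 140.962 → round half up → 141
Gray = 141


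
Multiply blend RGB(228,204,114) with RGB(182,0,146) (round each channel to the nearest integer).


Multiply: C = A×B/255, rounded to nearest integer
R: 228×182/255 = 41496/255 ≈ 162.729 → 163
G: 204×0/255 = 0/255 ≈ 0.000 → 0
B: 114×146/255 = 16644/255 ≈ 65.271 → 65
= RGB(163, 0, 65)


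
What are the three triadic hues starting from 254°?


Triadic: equally spaced at 120° intervals
H1 = 254°
H2 = (254 + 120) mod 360 = 14°
H3 = (254 + 240) mod 360 = 134°
Triadic = 254°, 14°, 134°


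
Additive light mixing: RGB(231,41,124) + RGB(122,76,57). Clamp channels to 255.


Additive: each channel = min(255, C₁+C₂)
R: 231+122 = 353 → 255
G: 41+76 = 117 → 117
B: 124+57 = 181 → 181
= RGB(255, 117, 181)


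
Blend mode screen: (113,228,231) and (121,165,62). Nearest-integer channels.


Screen: C = 255 - (255-A)×(255-B)/255, rounded to nearest integer
R: 255 - (255-113)×(255-121)/255 = 255 - 19028/255 ≈ 255 - 74.620 = 180.380 → 180
G: 255 - (255-228)×(255-165)/255 = 255 - 2430/255 ≈ 255 - 9.529 = 245.471 → 245
B: 255 - (255-231)×(255-62)/255 = 255 - 4632/255 ≈ 255 - 18.165 = 236.835 → 237
= RGB(180, 245, 237)


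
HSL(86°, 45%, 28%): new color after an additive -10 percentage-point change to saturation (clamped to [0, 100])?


Original S = 45%
Adjustment = -10 percentage points
New S = 45 + (-10) = 35
Clamp to [0, 100] → 35
= HSL(86°, 35%, 28%)


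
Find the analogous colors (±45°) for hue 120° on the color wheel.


Base hue: 120°
Left analog: (120 - 45) mod 360 = 75°
Right analog: (120 + 45) mod 360 = 165°
Analogous hues = 75° and 165°


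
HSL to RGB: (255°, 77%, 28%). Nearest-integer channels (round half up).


H=255°, S=0.77, L=0.28
C = (1-|2L-1|)×S = (1-|-0.44|)×0.77 = 0.4312
H' = H/60 = 255/60 ≈ 4.2500; X = C×(1-|H' mod 2 - 1|) = 0.1078
m = L - C/2 = 0.28 - 0.2156 = 0.0644
Sector ⌊H'⌋ = 4 → (R',G',B') = (0.1078, 0.0, 0.4312)
RGB = ((R'+m)×255, (G'+m)×255, (B'+m)×255) = (43.911, 16.422, 126.378)
Round half up → RGB(44, 16, 126)


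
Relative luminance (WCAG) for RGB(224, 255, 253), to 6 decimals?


Linearize each channel (sRGB transfer function): c = v/255; c_lin = c/12.92 if c ≤ 0.04045, else ((c+0.055)/1.055)^2.4
  R: 224/255 ≈ 0.878431 > 0.04045 → ((0.878431+0.055)/1.055)^2.4 ≈ 0.745404
  G: 255/255 ≈ 1.000000 > 0.04045 → ((1.000000+0.055)/1.055)^2.4 ≈ 1.000000
  B: 253/255 ≈ 0.992157 > 0.04045 → ((0.992157+0.055)/1.055)^2.4 ≈ 0.982251
R_lin = 0.745404, G_lin = 1.000000, B_lin = 0.982251
L = 0.2126×R + 0.7152×G + 0.0722×B
L = 0.2126×0.745404 + 0.7152×1.000000 + 0.0722×0.982251
L ≈ 0.944591


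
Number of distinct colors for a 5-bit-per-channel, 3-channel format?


Total bits = 5 bits/channel × 3 channels = 15 bits
Distinct colors = 2^15
= 32,768 colors


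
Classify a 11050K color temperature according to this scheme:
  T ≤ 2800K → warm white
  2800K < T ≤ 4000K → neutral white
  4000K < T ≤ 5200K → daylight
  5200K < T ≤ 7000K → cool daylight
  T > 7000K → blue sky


Temperature: 11050K
11050K > 7000K → blue sky
Classification: blue sky


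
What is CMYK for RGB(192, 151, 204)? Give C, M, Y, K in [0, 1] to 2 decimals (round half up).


R'=192/255≈0.7529, G'=151/255≈0.5922, B'=204/255≈0.8000
K = 1 - max(R',G',B') = 1 - 204/255 = 51/255 = 0.2 → 0.20
(1-R'-K)/(1-K) simplifies to (max-R)/max with max = 204:
C = (204-192)/204 = 12/204 = 0.05882… → 0.06
M = (204-151)/204 = 53/204 = 0.25980… → 0.26
Y = (204-204)/204 = 0/204 = 0 → 0.00
= CMYK(0.06, 0.26, 0.00, 0.20)


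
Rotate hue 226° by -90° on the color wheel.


New hue = (H + rotation) mod 360
New hue = (226 -90) mod 360
= 136 mod 360
= 136°


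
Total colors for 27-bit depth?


Colors = 2^bits = 2^27
= 134,217,728 colors


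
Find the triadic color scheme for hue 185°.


Triadic: equally spaced at 120° intervals
H1 = 185°
H2 = (185 + 120) mod 360 = 305°
H3 = (185 + 240) mod 360 = 65°
Triadic = 185°, 305°, 65°


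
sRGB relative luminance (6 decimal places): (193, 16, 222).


Linearize each channel (sRGB transfer function): c = v/255; c_lin = c/12.92 if c ≤ 0.04045, else ((c+0.055)/1.055)^2.4
  R: 193/255 ≈ 0.756863 > 0.04045 → ((0.756863+0.055)/1.055)^2.4 ≈ 0.533276
  G: 16/255 ≈ 0.062745 > 0.04045 → ((0.062745+0.055)/1.055)^2.4 ≈ 0.005182
  B: 222/255 ≈ 0.870588 > 0.04045 → ((0.870588+0.055)/1.055)^2.4 ≈ 0.730461
R_lin = 0.533276, G_lin = 0.005182, B_lin = 0.730461
L = 0.2126×R + 0.7152×G + 0.0722×B
L = 0.2126×0.533276 + 0.7152×0.005182 + 0.0722×0.730461
L ≈ 0.169820


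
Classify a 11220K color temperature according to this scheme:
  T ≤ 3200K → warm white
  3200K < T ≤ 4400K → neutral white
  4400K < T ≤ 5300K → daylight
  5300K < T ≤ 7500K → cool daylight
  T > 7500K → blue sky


Temperature: 11220K
11220K > 7500K → blue sky
Classification: blue sky


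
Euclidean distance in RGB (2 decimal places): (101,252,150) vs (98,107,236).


d = √[(R₁-R₂)² + (G₁-G₂)² + (B₁-B₂)²]
d = √[(101-98)² + (252-107)² + (150-236)²]
d = √[9 + 21025 + 7396]
d = √28430
d ≈ 168.61


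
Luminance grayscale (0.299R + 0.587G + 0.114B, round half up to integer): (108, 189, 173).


Gray = 0.299×R + 0.587×G + 0.114×B
Gray = 0.299×108 + 0.587×189 + 0.114×173
Gray = 32.292 + 110.943 + 19.722
Gray = 162.957 → round half up → 163
Gray = 163


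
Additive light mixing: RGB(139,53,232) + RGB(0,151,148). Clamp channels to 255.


Additive: each channel = min(255, C₁+C₂)
R: 139+0 = 139 → 139
G: 53+151 = 204 → 204
B: 232+148 = 380 → 255
= RGB(139, 204, 255)


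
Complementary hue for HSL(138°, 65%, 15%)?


Complement = opposite side of color wheel = hue + 180°
H' = (138 + 180) mod 360 = 318°
S and L unchanged.
= HSL(318°, 65%, 15%)


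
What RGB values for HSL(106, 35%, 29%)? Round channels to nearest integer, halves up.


H=106°, S=0.35, L=0.29
C = (1-|2L-1|)×S = (1-|-0.42|)×0.35 = 0.203
H' = H/60 = 106/60 ≈ 1.7667; X = C×(1-|H' mod 2 - 1|) ≈ 0.0474
m = L - C/2 = 0.29 - 0.1015 = 0.1885
Sector ⌊H'⌋ = 1 → (R',G',B') = (≈0.0474, 0.203, 0.0)
RGB = ((R'+m)×255, (G'+m)×255, (B'+m)×255) = (60.146, 99.8325, 48.0675)
Round half up → RGB(60, 100, 48)


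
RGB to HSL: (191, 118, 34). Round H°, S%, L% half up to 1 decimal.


Normalize: R'=191/255≈0.7490, G'=118/255≈0.4627, B'=34/255≈0.1333
Max=191/255, Min=34/255, Δ=Max-Min=157/255
L = (Max+Min)/2 = (191+34)/510 = 225/510 = 0.44117… → L = 44.1%
L ≤ 0.5 → S = Δ/(Max+Min) = 157/(191+34) = 157/225 = 0.69777… → S = 69.8%
(the 1/255 factors cancel in S and H, so raw channel differences can be used)
Max is R' → H = 60 × (((G-B)/Δ) mod 6) = 60 × (((118-34)/157) mod 6)
  84/157 = 0.5350…
  H = 60 × 0.5350… = 32.101…° → H = 32.1°
= HSL(32.1°, 69.8%, 44.1%)


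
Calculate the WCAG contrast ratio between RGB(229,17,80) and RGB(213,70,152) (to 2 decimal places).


Linearize each sRGB channel c=v/255: c/12.92 if c ≤ 0.04045 else ((c+0.055)/1.055)^2.4
L = 0.2126×R_lin + 0.7152×G_lin + 0.0722×B_lin
Color 1 (229,17,80):
  R=229: 229/255≈0.8980 > 0.04045 → ((0.8980+0.055)/1.055)^2.4 ≈ 0.78354
  G=17: 17/255≈0.0667 > 0.04045 → ((0.0667+0.055)/1.055)^2.4 ≈ 0.00561
  B=80: 80/255≈0.3137 > 0.04045 → ((0.3137+0.055)/1.055)^2.4 ≈ 0.08022
  L1 = 0.2126×0.78354 + 0.7152×0.00561 + 0.0722×0.08022 ≈ 0.17638
Color 2 (213,70,152):
  R=213: 213/255≈0.8353 > 0.04045 → ((0.8353+0.055)/1.055)^2.4 ≈ 0.66539
  G=70: 70/255≈0.2745 > 0.04045 → ((0.2745+0.055)/1.055)^2.4 ≈ 0.06125
  B=152: 152/255≈0.5961 > 0.04045 → ((0.5961+0.055)/1.055)^2.4 ≈ 0.31399
  L2 = 0.2126×0.66539 + 0.7152×0.06125 + 0.0722×0.31399 ≈ 0.20793
Lighter = 0.20793, Darker = 0.17638
Ratio = (L_lighter + 0.05) / (L_darker + 0.05)
Ratio = (0.20793 + 0.05) / (0.17638 + 0.05) = 0.25793 / 0.22638 ≈ 1.1394
Ratio ≈ 1.14:1


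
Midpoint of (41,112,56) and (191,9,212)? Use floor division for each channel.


Midpoint: each channel = ⌊(C₁+C₂)/2⌋
R: ⌊(41+191)/2⌋ = 116
G: ⌊(112+9)/2⌋ = 60
B: ⌊(56+212)/2⌋ = 134
= RGB(116, 60, 134)


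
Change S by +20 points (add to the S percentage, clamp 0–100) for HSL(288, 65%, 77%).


Original S = 65%
Adjustment = +20 percentage points
New S = 65 + (20) = 85
Clamp to [0, 100] → 85
= HSL(288°, 85%, 77%)


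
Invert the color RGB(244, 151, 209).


Invert: (255-R, 255-G, 255-B)
R: 255-244 = 11
G: 255-151 = 104
B: 255-209 = 46
= RGB(11, 104, 46)


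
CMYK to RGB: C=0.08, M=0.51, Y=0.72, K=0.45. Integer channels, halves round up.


R = 255 × (1-C) × (1-K) = 255 × 0.92 × 0.55 = 129.03 → 129
G = 255 × (1-M) × (1-K) = 255 × 0.49 × 0.55 = 68.7225 → 69
B = 255 × (1-Y) × (1-K) = 255 × 0.28 × 0.55 = 39.27 → 39
= RGB(129, 69, 39)


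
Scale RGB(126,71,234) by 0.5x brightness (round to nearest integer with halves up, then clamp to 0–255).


Multiply each channel by 0.5, round half up, clamp to [0, 255]
R: 126×0.5 = 63
G: 71×0.5 = 35.5 → round → 36
B: 234×0.5 = 117
= RGB(63, 36, 117)


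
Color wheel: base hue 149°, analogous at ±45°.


Base hue: 149°
Left analog: (149 - 45) mod 360 = 104°
Right analog: (149 + 45) mod 360 = 194°
Analogous hues = 104° and 194°


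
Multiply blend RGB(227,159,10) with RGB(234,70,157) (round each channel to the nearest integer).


Multiply: C = A×B/255, rounded to nearest integer
R: 227×234/255 = 53118/255 ≈ 208.306 → 208
G: 159×70/255 = 11130/255 ≈ 43.647 → 44
B: 10×157/255 = 1570/255 ≈ 6.157 → 6
= RGB(208, 44, 6)


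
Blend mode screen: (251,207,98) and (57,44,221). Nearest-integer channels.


Screen: C = 255 - (255-A)×(255-B)/255, rounded to nearest integer
R: 255 - (255-251)×(255-57)/255 = 255 - 792/255 ≈ 255 - 3.106 = 251.894 → 252
G: 255 - (255-207)×(255-44)/255 = 255 - 10128/255 ≈ 255 - 39.718 = 215.282 → 215
B: 255 - (255-98)×(255-221)/255 = 255 - 5338/255 ≈ 255 - 20.933 = 234.067 → 234
= RGB(252, 215, 234)


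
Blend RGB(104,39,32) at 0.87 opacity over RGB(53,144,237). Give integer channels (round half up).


C = α×F + (1-α)×B, with 1-α = 0.13
R: 0.87×104 + 0.13×53 = 90.48 + 6.89 = 97.37 → 97
G: 0.87×39 + 0.13×144 = 33.93 + 18.72 = 52.65 → 53
B: 0.87×32 + 0.13×237 = 27.84 + 30.81 = 58.65 → 59
= RGB(97, 53, 59)


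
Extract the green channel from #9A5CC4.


Color: #9A5CC4
R = 9A = 154
G = 5C = 92
B = C4 = 196
Green = 92


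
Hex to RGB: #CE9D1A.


CE → 206 (R)
9D → 157 (G)
1A → 26 (B)
= RGB(206, 157, 26)


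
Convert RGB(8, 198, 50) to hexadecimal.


R = 8 → 08 (hex)
G = 198 → C6 (hex)
B = 50 → 32 (hex)
Hex = #08C632


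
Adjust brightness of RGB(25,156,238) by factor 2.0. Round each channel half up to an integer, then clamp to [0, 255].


Multiply each channel by 2.0, round half up, clamp to [0, 255]
R: 25×2.0 = 50
G: 156×2.0 = 312 → clamp → 255
B: 238×2.0 = 476 → clamp → 255
= RGB(50, 255, 255)


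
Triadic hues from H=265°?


Triadic: equally spaced at 120° intervals
H1 = 265°
H2 = (265 + 120) mod 360 = 25°
H3 = (265 + 240) mod 360 = 145°
Triadic = 265°, 25°, 145°


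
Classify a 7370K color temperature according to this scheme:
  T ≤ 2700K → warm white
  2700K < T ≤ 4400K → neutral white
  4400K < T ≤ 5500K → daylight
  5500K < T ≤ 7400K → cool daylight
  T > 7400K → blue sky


Temperature: 7370K
5500K < 7370K ≤ 7400K → cool daylight
Classification: cool daylight


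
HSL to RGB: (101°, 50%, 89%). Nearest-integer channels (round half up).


H=101°, S=0.50, L=0.89
C = (1-|2L-1|)×S = (1-|0.78|)×0.50 = 0.11
H' = H/60 = 101/60 ≈ 1.6833; X = C×(1-|H' mod 2 - 1|) ≈ 0.0348
m = L - C/2 = 0.89 - 0.055 = 0.835
Sector ⌊H'⌋ = 1 → (R',G',B') = (≈0.0348, 0.11, 0.0)
RGB = ((R'+m)×255, (G'+m)×255, (B'+m)×255) = (221.8075, 240.975, 212.925)
Round half up → RGB(222, 241, 213)


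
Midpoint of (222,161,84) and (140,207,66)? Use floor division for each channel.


Midpoint: each channel = ⌊(C₁+C₂)/2⌋
R: ⌊(222+140)/2⌋ = 181
G: ⌊(161+207)/2⌋ = 184
B: ⌊(84+66)/2⌋ = 75
= RGB(181, 184, 75)


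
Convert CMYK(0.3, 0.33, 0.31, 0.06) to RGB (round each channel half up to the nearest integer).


R = 255 × (1-C) × (1-K) = 255 × 0.70 × 0.94 = 167.79 → 168
G = 255 × (1-M) × (1-K) = 255 × 0.67 × 0.94 = 160.599 → 161
B = 255 × (1-Y) × (1-K) = 255 × 0.69 × 0.94 = 165.393 → 165
= RGB(168, 161, 165)


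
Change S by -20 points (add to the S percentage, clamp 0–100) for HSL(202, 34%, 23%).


Original S = 34%
Adjustment = -20 percentage points
New S = 34 + (-20) = 14
Clamp to [0, 100] → 14
= HSL(202°, 14%, 23%)


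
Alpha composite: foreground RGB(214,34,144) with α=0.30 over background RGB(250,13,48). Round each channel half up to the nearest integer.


C = α×F + (1-α)×B, with 1-α = 0.70
R: 0.30×214 + 0.70×250 = 64.20 + 175.00 = 239.20 → 239
G: 0.30×34 + 0.70×13 = 10.20 + 9.10 = 19.30 → 19
B: 0.30×144 + 0.70×48 = 43.20 + 33.60 = 76.80 → 77
= RGB(239, 19, 77)


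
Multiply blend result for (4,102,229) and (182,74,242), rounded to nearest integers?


Multiply: C = A×B/255, rounded to nearest integer
R: 4×182/255 = 728/255 ≈ 2.855 → 3
G: 102×74/255 = 7548/255 ≈ 29.600 → 30
B: 229×242/255 = 55418/255 ≈ 217.325 → 217
= RGB(3, 30, 217)


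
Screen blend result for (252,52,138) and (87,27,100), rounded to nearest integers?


Screen: C = 255 - (255-A)×(255-B)/255, rounded to nearest integer
R: 255 - (255-252)×(255-87)/255 = 255 - 504/255 ≈ 255 - 1.976 = 253.024 → 253
G: 255 - (255-52)×(255-27)/255 = 255 - 46284/255 ≈ 255 - 181.506 = 73.494 → 73
B: 255 - (255-138)×(255-100)/255 = 255 - 18135/255 ≈ 255 - 71.118 = 183.882 → 184
= RGB(253, 73, 184)


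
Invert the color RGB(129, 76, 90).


Invert: (255-R, 255-G, 255-B)
R: 255-129 = 126
G: 255-76 = 179
B: 255-90 = 165
= RGB(126, 179, 165)


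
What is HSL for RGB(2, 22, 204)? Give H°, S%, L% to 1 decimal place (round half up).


Normalize: R'=2/255≈0.0078, G'=22/255≈0.0863, B'=204/255≈0.8000
Max=204/255, Min=2/255, Δ=Max-Min=202/255
L = (Max+Min)/2 = (204+2)/510 = 206/510 = 0.40392… → L = 40.4%
L ≤ 0.5 → S = Δ/(Max+Min) = 202/(204+2) = 202/206 = 0.98058… → S = 98.1%
(the 1/255 factors cancel in S and H, so raw channel differences can be used)
Max is B' → H = 60 × ((R-G)/Δ + 4) = 60 × ((2-22)/202 + 4)
  -20/202 + 4 = -0.0990… + 4 = 3.9009…
  H = 60 × 3.9009… = 234.059…° → H = 234.1°
= HSL(234.1°, 98.1%, 40.4%)


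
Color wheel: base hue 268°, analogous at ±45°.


Base hue: 268°
Left analog: (268 - 45) mod 360 = 223°
Right analog: (268 + 45) mod 360 = 313°
Analogous hues = 223° and 313°


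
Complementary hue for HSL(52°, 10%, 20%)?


Complement = opposite side of color wheel = hue + 180°
H' = (52 + 180) mod 360 = 232°
S and L unchanged.
= HSL(232°, 10%, 20%)


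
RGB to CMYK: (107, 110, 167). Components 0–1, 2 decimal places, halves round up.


R'=107/255≈0.4196, G'=110/255≈0.4314, B'=167/255≈0.6549
K = 1 - max(R',G',B') = 1 - 167/255 = 88/255 = 0.34509… → 0.35
(1-R'-K)/(1-K) simplifies to (max-R)/max with max = 167:
C = (167-107)/167 = 60/167 = 0.35928… → 0.36
M = (167-110)/167 = 57/167 = 0.34131… → 0.34
Y = (167-167)/167 = 0/167 = 0 → 0.00
= CMYK(0.36, 0.34, 0.00, 0.35)


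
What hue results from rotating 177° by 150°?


New hue = (H + rotation) mod 360
New hue = (177 + 150) mod 360
= 327 mod 360
= 327°


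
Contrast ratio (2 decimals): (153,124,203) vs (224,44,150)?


Linearize each sRGB channel c=v/255: c/12.92 if c ≤ 0.04045 else ((c+0.055)/1.055)^2.4
L = 0.2126×R_lin + 0.7152×G_lin + 0.0722×B_lin
Color 1 (153,124,203):
  R=153: 153/255≈0.6000 > 0.04045 → ((0.6000+0.055)/1.055)^2.4 ≈ 0.31855
  G=124: 124/255≈0.4863 > 0.04045 → ((0.4863+0.055)/1.055)^2.4 ≈ 0.20156
  B=203: 203/255≈0.7961 > 0.04045 → ((0.7961+0.055)/1.055)^2.4 ≈ 0.59720
  L1 = 0.2126×0.31855 + 0.7152×0.20156 + 0.0722×0.59720 ≈ 0.25499
Color 2 (224,44,150):
  R=224: 224/255≈0.8784 > 0.04045 → ((0.8784+0.055)/1.055)^2.4 ≈ 0.74540
  G=44: 44/255≈0.1725 > 0.04045 → ((0.1725+0.055)/1.055)^2.4 ≈ 0.02519
  B=150: 150/255≈0.5882 > 0.04045 → ((0.5882+0.055)/1.055)^2.4 ≈ 0.30499
  L2 = 0.2126×0.74540 + 0.7152×0.02519 + 0.0722×0.30499 ≈ 0.19851
Lighter = 0.25499, Darker = 0.19851
Ratio = (L_lighter + 0.05) / (L_darker + 0.05)
Ratio = (0.25499 + 0.05) / (0.19851 + 0.05) = 0.30499 / 0.24851 ≈ 1.2273
Ratio ≈ 1.23:1


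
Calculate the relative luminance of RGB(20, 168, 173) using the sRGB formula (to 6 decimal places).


Linearize each channel (sRGB transfer function): c = v/255; c_lin = c/12.92 if c ≤ 0.04045, else ((c+0.055)/1.055)^2.4
  R: 20/255 ≈ 0.078431 > 0.04045 → ((0.078431+0.055)/1.055)^2.4 ≈ 0.006995
  G: 168/255 ≈ 0.658824 > 0.04045 → ((0.658824+0.055)/1.055)^2.4 ≈ 0.391572
  B: 173/255 ≈ 0.678431 > 0.04045 → ((0.678431+0.055)/1.055)^2.4 ≈ 0.417885
R_lin = 0.006995, G_lin = 0.391572, B_lin = 0.417885
L = 0.2126×R + 0.7152×G + 0.0722×B
L = 0.2126×0.006995 + 0.7152×0.391572 + 0.0722×0.417885
L ≈ 0.311711
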